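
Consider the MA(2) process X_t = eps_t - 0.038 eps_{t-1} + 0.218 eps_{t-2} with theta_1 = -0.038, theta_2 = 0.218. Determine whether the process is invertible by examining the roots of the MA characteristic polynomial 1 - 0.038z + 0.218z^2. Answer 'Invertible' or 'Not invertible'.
\text{Invertible}

The MA(q) characteristic polynomial is P(z) = 1 - 0.038z + 0.218z^2.
Invertibility requires all roots to lie outside the unit circle, i.e. |z| > 1 for every root.
Set 1 + (-0.038) z + (0.218) z^2 = 0, i.e. a z^2 + b z + c = 0 with a = 0.218, b = -0.038, c = 1.
Discriminant D = b^2 - 4ac = (-0.038)^2 - 4*(0.218)*1 = 0.001444 - (0.872) = -0.870556.
D < 0, so the roots are the complex-conjugate pair z = (-b +/- i sqrt(-D)) / (2a) = 0.0872 +/- 2.14i.
For a conjugate pair |z|^2 = z * conj(z) = (product of roots) = c/a = 1/(0.218) = 4.587156, so |z| = sqrt(4.587156) = 2.1418 for both roots.
Moduli of all roots: 2.1418, 2.1418.
All moduli strictly greater than 1? Yes.
Verdict: Invertible.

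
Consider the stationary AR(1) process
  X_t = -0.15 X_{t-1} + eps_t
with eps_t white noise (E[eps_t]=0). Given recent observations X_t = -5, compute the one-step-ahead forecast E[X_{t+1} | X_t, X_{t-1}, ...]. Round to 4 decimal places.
E[X_{t+1} \mid \mathcal F_t] = 0.7500

For an AR(p) model X_t = c + sum_i phi_i X_{t-i} + eps_t, the
one-step-ahead conditional mean is
  E[X_{t+1} | X_t, ...] = c + sum_i phi_i X_{t+1-i}.
Substitute known values:
  E[X_{t+1} | ...] = (-0.15) * (-5)
                   = 0.7500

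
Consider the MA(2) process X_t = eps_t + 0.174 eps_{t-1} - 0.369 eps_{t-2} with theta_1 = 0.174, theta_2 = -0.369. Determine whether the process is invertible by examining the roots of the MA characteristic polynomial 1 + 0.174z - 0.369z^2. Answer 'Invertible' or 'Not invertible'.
\text{Invertible}

The MA(q) characteristic polynomial is P(z) = 1 + 0.174z - 0.369z^2.
Invertibility requires all roots to lie outside the unit circle, i.e. |z| > 1 for every root.
Set 1 + (0.174) z + (-0.369) z^2 = 0, i.e. a z^2 + b z + c = 0 with a = -0.369, b = 0.174, c = 1.
Discriminant D = b^2 - 4ac = (0.174)^2 - 4*(-0.369)*1 = 0.030276 - (-1.476) = 1.506276.
D >= 0, so the roots are real: z = (-b +/- sqrt(D)) / (2a) = (-0.174 +/- 1.227304) / (-0.738).
  z_1 = (-0.174 + 1.227304) / (-0.738) = -1.4272,   |z_1| = 1.4272.
  z_2 = (-0.174 - 1.227304) / (-0.738) = 1.8988,   |z_2| = 1.8988.
Moduli of all roots: 1.4272, 1.8988.
All moduli strictly greater than 1? Yes.
Verdict: Invertible.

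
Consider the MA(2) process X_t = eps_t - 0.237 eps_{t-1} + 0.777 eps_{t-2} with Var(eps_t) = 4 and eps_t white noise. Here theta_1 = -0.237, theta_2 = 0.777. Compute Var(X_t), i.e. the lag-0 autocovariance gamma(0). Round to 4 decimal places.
\gamma(0) = 6.6396

For an MA(q) process X_t = eps_t + sum_i theta_i eps_{t-i} with
Var(eps_t) = sigma^2, the variance is
  gamma(0) = sigma^2 * (1 + sum_i theta_i^2).
  sum_i theta_i^2 = (-0.237)^2 + (0.777)^2 = 0.056169 + 0.603729 = 0.659898.
  gamma(0) = 4 * (1 + 0.659898) = 4 * 1.659898 = 6.639592, which rounds to 6.6396.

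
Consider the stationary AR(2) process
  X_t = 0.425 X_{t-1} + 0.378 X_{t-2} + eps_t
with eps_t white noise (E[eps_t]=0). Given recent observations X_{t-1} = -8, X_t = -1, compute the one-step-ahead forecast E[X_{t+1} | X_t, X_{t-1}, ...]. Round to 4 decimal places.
E[X_{t+1} \mid \mathcal F_t] = -3.4490

For an AR(p) model X_t = c + sum_i phi_i X_{t-i} + eps_t, the
one-step-ahead conditional mean is
  E[X_{t+1} | X_t, ...] = c + sum_i phi_i X_{t+1-i}.
Substitute known values:
  E[X_{t+1} | ...] = (0.425) * (-1) + (0.378) * (-8)
                   = -3.4490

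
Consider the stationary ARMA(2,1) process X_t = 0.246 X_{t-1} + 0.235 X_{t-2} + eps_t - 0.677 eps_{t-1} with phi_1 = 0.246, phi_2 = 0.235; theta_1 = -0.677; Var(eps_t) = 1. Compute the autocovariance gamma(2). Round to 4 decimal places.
\gamma(2) = 0.1616

Multiply the model equation by X_{t-k} and take expectations. With theta_0 = psi_0 = 1 and psi_j the MA(infinity) weights, this gives
  gamma(k) - sum_i phi_i gamma(k-i) = c_k,
  c_k = sigma^2 * sum_{j=k..q} theta_j psi_{j-k}   (c_k = 0 for k > q),
using gamma(-m) = gamma(m).
psi-weights needed (psi_j = theta_j + sum_i phi_i psi_{j-i}):
  psi_1 = theta_1 + phi_1 = -0.677 + (0.246) = -0.431
Right-hand sides:
  c_0 = sigma^2 (1 + theta_1 psi_1) = 1 * (1 + (-0.677)(-0.431)) = 1 * 1.291787 = 1.291787
  c_1 = sigma^2 theta_1 = 1 * (-0.677) = -0.677
  c_2 = 0
Equations for k = 0, 1, 2 (AR order 2, c_2 = 0):
  (E0) gamma(0) = phi_1 gamma(1) + phi_2 gamma(2) + c_0
  (E1) gamma(1) = phi_1 gamma(0) + phi_2 gamma(1) + c_1
  (E2) gamma(2) = phi_1 gamma(1) + phi_2 gamma(0)
From (E1): gamma(1) = A gamma(0) + B with
  A = phi_1 / (1 - phi_2) = 0.246 / 0.765 = 0.321569,   B = c_1 / (1 - phi_2) = -0.677 / 0.765 = -0.884967.
Insert (E2) into (E0): gamma(0) (1 - phi_2^2) = phi_1 (1 + phi_2) gamma(1) + c_0.
  phi_1 (1 + phi_2) = (0.246)(1.235) = 0.30381,   1 - phi_2^2 = 0.944775.
Replace gamma(1) by A gamma(0) + B and collect gamma(0):
  gamma(0) [0.944775 - (0.30381)(0.321569)] = (0.30381)(-0.884967) + 1.291787
  gamma(0) * 0.847079 = 1.022925
  gamma(0) = 1.022925 / 0.847079 = 1.207591.
  gamma(1) = A gamma(0) + B = (0.321569)(1.207591) + (-0.884967) = -0.496644.
  gamma(2) = phi_1 gamma(1) + phi_2 gamma(0) = (0.246)(-0.496644) + (0.235)(1.207591) = 0.161609.
Therefore gamma(2) = 0.1616 (to 4 decimal places).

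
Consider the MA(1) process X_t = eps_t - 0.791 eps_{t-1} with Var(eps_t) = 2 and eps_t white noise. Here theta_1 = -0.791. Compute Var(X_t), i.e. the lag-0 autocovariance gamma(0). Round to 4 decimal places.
\gamma(0) = 3.2514

For an MA(q) process X_t = eps_t + sum_i theta_i eps_{t-i} with
Var(eps_t) = sigma^2, the variance is
  gamma(0) = sigma^2 * (1 + sum_i theta_i^2).
  sum_i theta_i^2 = (-0.791)^2 = 0.625681.
  gamma(0) = 2 * (1 + 0.625681) = 2 * 1.625681 = 3.251362, which rounds to 3.2514.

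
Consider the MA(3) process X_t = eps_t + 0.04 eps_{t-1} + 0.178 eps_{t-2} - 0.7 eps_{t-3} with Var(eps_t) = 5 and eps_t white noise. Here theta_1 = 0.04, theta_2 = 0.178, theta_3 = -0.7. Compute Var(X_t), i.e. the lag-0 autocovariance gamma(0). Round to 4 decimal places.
\gamma(0) = 7.6164

For an MA(q) process X_t = eps_t + sum_i theta_i eps_{t-i} with
Var(eps_t) = sigma^2, the variance is
  gamma(0) = sigma^2 * (1 + sum_i theta_i^2).
  sum_i theta_i^2 = (0.04)^2 + (0.178)^2 + (-0.7)^2 = 0.0016 + 0.031684 + 0.49 = 0.523284.
  gamma(0) = 5 * (1 + 0.523284) = 5 * 1.523284 = 7.61642, which rounds to 7.6164.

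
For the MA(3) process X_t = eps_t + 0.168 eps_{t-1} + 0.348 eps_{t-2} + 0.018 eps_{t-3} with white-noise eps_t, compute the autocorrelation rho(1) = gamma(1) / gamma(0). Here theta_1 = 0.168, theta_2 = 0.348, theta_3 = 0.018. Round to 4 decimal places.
\rho(1) = 0.2024

For an MA(q) process with theta_0 = 1, the autocovariance is
  gamma(k) = sigma^2 * sum_{i=0..q-k} theta_i * theta_{i+k},
and rho(k) = gamma(k) / gamma(0). Sigma^2 cancels.
  numerator   = (1)*(0.168) + (0.168)*(0.348) + (0.348)*(0.018) = 0.232728.
  denominator = (1)^2 + (0.168)^2 + (0.348)^2 + (0.018)^2 = 1.149652.
  rho(1) = 0.232728 / 1.149652 = 0.2024.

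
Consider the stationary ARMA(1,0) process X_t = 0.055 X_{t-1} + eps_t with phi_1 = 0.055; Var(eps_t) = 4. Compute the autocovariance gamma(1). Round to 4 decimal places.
\gamma(1) = 0.2207

Multiply the model equation by X_{t-k} and take expectations. With theta_0 = psi_0 = 1 and psi_j the MA(infinity) weights, this gives
  gamma(k) - sum_i phi_i gamma(k-i) = c_k,
  c_k = sigma^2 * sum_{j=k..q} theta_j psi_{j-k}   (c_k = 0 for k > q),
using gamma(-m) = gamma(m).
Pure AR (q = 0): c_0 = sigma^2 = 4, c_k = 0 for k >= 1.
Equations for k = 0 and k = 1 (AR order 1):
  gamma(0) = phi_1 gamma(1) + c_0
  gamma(1) = phi_1 gamma(0) + c_1
Substituting the second into the first: gamma(0) (1 - phi_1^2) = c_0 + phi_1 c_1, so
  gamma(0) = c_0 / (1 - phi_1^2) = 4 / (1 - (0.055)^2) = 4 / 0.996975 = 4.012137.
  gamma(1) = phi_1 gamma(0) = (0.055)(4.012137) = 0.220668.
Therefore gamma(1) = 0.2207 (to 4 decimal places).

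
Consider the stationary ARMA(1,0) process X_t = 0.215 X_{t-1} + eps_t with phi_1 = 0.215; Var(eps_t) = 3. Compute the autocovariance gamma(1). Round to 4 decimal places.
\gamma(1) = 0.6763

Multiply the model equation by X_{t-k} and take expectations. With theta_0 = psi_0 = 1 and psi_j the MA(infinity) weights, this gives
  gamma(k) - sum_i phi_i gamma(k-i) = c_k,
  c_k = sigma^2 * sum_{j=k..q} theta_j psi_{j-k}   (c_k = 0 for k > q),
using gamma(-m) = gamma(m).
Pure AR (q = 0): c_0 = sigma^2 = 3, c_k = 0 for k >= 1.
Equations for k = 0 and k = 1 (AR order 1):
  gamma(0) = phi_1 gamma(1) + c_0
  gamma(1) = phi_1 gamma(0) + c_1
Substituting the second into the first: gamma(0) (1 - phi_1^2) = c_0 + phi_1 c_1, so
  gamma(0) = c_0 / (1 - phi_1^2) = 3 / (1 - (0.215)^2) = 3 / 0.953775 = 3.145396.
  gamma(1) = phi_1 gamma(0) = (0.215)(3.145396) = 0.67626.
Therefore gamma(1) = 0.6763 (to 4 decimal places).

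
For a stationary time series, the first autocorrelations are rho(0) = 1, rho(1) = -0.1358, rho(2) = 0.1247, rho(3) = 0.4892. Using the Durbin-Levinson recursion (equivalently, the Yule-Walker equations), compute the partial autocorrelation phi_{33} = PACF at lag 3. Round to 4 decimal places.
\phi_{33} = 0.5350

The PACF at lag k is phi_{kk}, the last component of the solution
to the Yule-Walker system G_k phi = r_k where
  (G_k)_{ij} = rho(|i - j|), (r_k)_i = rho(i), i,j = 1..k.
Equivalently, Durbin-Levinson gives phi_{kk} iteratively:
  phi_{11} = rho(1)
  phi_{kk} = [rho(k) - sum_{j=1..k-1} phi_{k-1,j} rho(k-j)]
            / [1 - sum_{j=1..k-1} phi_{k-1,j} rho(j)],
  phi_{k,j} = phi_{k-1,j} - phi_{kk} phi_{k-1,k-j},  j = 1..k-1.
Step k = 1:
  phi_11 = rho(1) = -0.1358.
Step k = 2:
  phi_22 = [rho(2) - phi_11 rho(1)] / [1 - phi_11 rho(1)] = [0.1247 - (-0.1358)(-0.1358)] / [1 - (-0.1358)(-0.1358)]
         = 0.10625836 / 0.98155836 = 0.108255.
  Update: phi_21 = phi_11 - phi_22 phi_11 = -0.1358 - (0.108255)(-0.1358) = -0.121099.
Step k = 3:
  phi_33 = [rho(3) - phi_21 rho(2) - phi_22 rho(1)] / [1 - phi_21 rho(1) - phi_22 rho(2)]
    numerator   = 0.4892 - (-0.121099)(0.1247) - (0.108255)(-0.1358) = 0.51900204
    denominator = 1 - (-0.121099)(-0.1358) - (0.108255)(0.1247) = 0.97005539
  phi_33 = 0.51900204 / 0.97005539 = 0.535.
Therefore phi_{33} = 0.5350.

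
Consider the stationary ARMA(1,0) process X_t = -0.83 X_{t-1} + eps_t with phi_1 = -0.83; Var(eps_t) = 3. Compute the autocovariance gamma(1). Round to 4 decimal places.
\gamma(1) = -8.0039

Multiply the model equation by X_{t-k} and take expectations. With theta_0 = psi_0 = 1 and psi_j the MA(infinity) weights, this gives
  gamma(k) - sum_i phi_i gamma(k-i) = c_k,
  c_k = sigma^2 * sum_{j=k..q} theta_j psi_{j-k}   (c_k = 0 for k > q),
using gamma(-m) = gamma(m).
Pure AR (q = 0): c_0 = sigma^2 = 3, c_k = 0 for k >= 1.
Equations for k = 0 and k = 1 (AR order 1):
  gamma(0) = phi_1 gamma(1) + c_0
  gamma(1) = phi_1 gamma(0) + c_1
Substituting the second into the first: gamma(0) (1 - phi_1^2) = c_0 + phi_1 c_1, so
  gamma(0) = c_0 / (1 - phi_1^2) = 3 / (1 - (-0.83)^2) = 3 / 0.3111 = 9.643202.
  gamma(1) = phi_1 gamma(0) = (-0.83)(9.643202) = -8.003857.
Therefore gamma(1) = -8.0039 (to 4 decimal places).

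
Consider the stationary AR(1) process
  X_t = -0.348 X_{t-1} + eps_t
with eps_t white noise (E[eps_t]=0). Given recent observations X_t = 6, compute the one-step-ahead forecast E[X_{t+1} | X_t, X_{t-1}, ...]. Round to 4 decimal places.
E[X_{t+1} \mid \mathcal F_t] = -2.0880

For an AR(p) model X_t = c + sum_i phi_i X_{t-i} + eps_t, the
one-step-ahead conditional mean is
  E[X_{t+1} | X_t, ...] = c + sum_i phi_i X_{t+1-i}.
Substitute known values:
  E[X_{t+1} | ...] = (-0.348) * (6)
                   = -2.0880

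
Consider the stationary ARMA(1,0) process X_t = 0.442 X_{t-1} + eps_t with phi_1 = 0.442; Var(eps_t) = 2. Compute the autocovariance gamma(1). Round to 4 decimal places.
\gamma(1) = 1.0986

Multiply the model equation by X_{t-k} and take expectations. With theta_0 = psi_0 = 1 and psi_j the MA(infinity) weights, this gives
  gamma(k) - sum_i phi_i gamma(k-i) = c_k,
  c_k = sigma^2 * sum_{j=k..q} theta_j psi_{j-k}   (c_k = 0 for k > q),
using gamma(-m) = gamma(m).
Pure AR (q = 0): c_0 = sigma^2 = 2, c_k = 0 for k >= 1.
Equations for k = 0 and k = 1 (AR order 1):
  gamma(0) = phi_1 gamma(1) + c_0
  gamma(1) = phi_1 gamma(0) + c_1
Substituting the second into the first: gamma(0) (1 - phi_1^2) = c_0 + phi_1 c_1, so
  gamma(0) = c_0 / (1 - phi_1^2) = 2 / (1 - (0.442)^2) = 2 / 0.804636 = 2.485596.
  gamma(1) = phi_1 gamma(0) = (0.442)(2.485596) = 1.098633.
Therefore gamma(1) = 1.0986 (to 4 decimal places).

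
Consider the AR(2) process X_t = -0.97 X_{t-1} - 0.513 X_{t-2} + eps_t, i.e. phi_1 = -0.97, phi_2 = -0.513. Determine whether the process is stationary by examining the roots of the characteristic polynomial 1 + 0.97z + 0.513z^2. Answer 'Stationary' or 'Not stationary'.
\text{Stationary}

The AR(p) characteristic polynomial is P(z) = 1 + 0.97z + 0.513z^2.
Stationarity requires all roots to lie outside the unit circle, i.e. |z| > 1 for every root.
Set 1 + (0.97) z + (0.513) z^2 = 0, i.e. a z^2 + b z + c = 0 with a = 0.513, b = 0.97, c = 1.
Discriminant D = b^2 - 4ac = (0.97)^2 - 4*(0.513)*1 = 0.9409 - (2.052) = -1.1111.
D < 0, so the roots are the complex-conjugate pair z = (-b +/- i sqrt(-D)) / (2a) = -0.9454 +/- 1.0274i.
For a conjugate pair |z|^2 = z * conj(z) = (product of roots) = c/a = 1/(0.513) = 1.949318, so |z| = sqrt(1.949318) = 1.3962 for both roots.
Moduli of all roots: 1.3962, 1.3962.
All moduli strictly greater than 1? Yes.
Verdict: Stationary.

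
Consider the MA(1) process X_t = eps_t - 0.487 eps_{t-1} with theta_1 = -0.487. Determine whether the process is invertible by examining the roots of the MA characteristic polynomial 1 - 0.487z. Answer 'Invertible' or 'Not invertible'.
\text{Invertible}

The MA(q) characteristic polynomial is P(z) = 1 - 0.487z.
Invertibility requires all roots to lie outside the unit circle, i.e. |z| > 1 for every root.
This is linear in z: 1 + (-0.487) z = 0  =>  z = -1/(-0.487) = 2.053388,  |z| = 2.053388.
Moduli of all roots: 2.0534.
All moduli strictly greater than 1? Yes.
Verdict: Invertible.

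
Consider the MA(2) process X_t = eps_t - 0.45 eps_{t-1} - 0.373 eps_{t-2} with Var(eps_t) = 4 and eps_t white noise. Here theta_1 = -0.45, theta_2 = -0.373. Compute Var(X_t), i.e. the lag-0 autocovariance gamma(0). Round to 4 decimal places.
\gamma(0) = 5.3665

For an MA(q) process X_t = eps_t + sum_i theta_i eps_{t-i} with
Var(eps_t) = sigma^2, the variance is
  gamma(0) = sigma^2 * (1 + sum_i theta_i^2).
  sum_i theta_i^2 = (-0.45)^2 + (-0.373)^2 = 0.2025 + 0.139129 = 0.341629.
  gamma(0) = 4 * (1 + 0.341629) = 4 * 1.341629 = 5.366516, which rounds to 5.3665.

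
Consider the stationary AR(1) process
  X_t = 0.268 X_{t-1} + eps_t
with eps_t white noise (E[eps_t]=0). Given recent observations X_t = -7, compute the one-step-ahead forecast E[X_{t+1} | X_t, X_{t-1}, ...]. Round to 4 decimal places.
E[X_{t+1} \mid \mathcal F_t] = -1.8760

For an AR(p) model X_t = c + sum_i phi_i X_{t-i} + eps_t, the
one-step-ahead conditional mean is
  E[X_{t+1} | X_t, ...] = c + sum_i phi_i X_{t+1-i}.
Substitute known values:
  E[X_{t+1} | ...] = (0.268) * (-7)
                   = -1.8760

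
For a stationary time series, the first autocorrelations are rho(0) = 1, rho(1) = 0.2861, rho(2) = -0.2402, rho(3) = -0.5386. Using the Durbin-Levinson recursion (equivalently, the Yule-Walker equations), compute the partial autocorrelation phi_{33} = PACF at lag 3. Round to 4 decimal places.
\phi_{33} = -0.4290

The PACF at lag k is phi_{kk}, the last component of the solution
to the Yule-Walker system G_k phi = r_k where
  (G_k)_{ij} = rho(|i - j|), (r_k)_i = rho(i), i,j = 1..k.
Equivalently, Durbin-Levinson gives phi_{kk} iteratively:
  phi_{11} = rho(1)
  phi_{kk} = [rho(k) - sum_{j=1..k-1} phi_{k-1,j} rho(k-j)]
            / [1 - sum_{j=1..k-1} phi_{k-1,j} rho(j)],
  phi_{k,j} = phi_{k-1,j} - phi_{kk} phi_{k-1,k-j},  j = 1..k-1.
Step k = 1:
  phi_11 = rho(1) = 0.2861.
Step k = 2:
  phi_22 = [rho(2) - phi_11 rho(1)] / [1 - phi_11 rho(1)] = [-0.2402 - (0.2861)(0.2861)] / [1 - (0.2861)(0.2861)]
         = -0.32205321 / 0.91814679 = -0.350764.
  Update: phi_21 = phi_11 - phi_22 phi_11 = 0.2861 - (-0.350764)(0.2861) = 0.386454.
Step k = 3:
  phi_33 = [rho(3) - phi_21 rho(2) - phi_22 rho(1)] / [1 - phi_21 rho(1) - phi_22 rho(2)]
    numerator   = -0.5386 - (0.386454)(-0.2402) - (-0.350764)(0.2861) = -0.34542013
    denominator = 1 - (0.386454)(0.2861) - (-0.350764)(-0.2402) = 0.80518199
  phi_33 = -0.34542013 / 0.80518199 = -0.429.
Therefore phi_{33} = -0.4290.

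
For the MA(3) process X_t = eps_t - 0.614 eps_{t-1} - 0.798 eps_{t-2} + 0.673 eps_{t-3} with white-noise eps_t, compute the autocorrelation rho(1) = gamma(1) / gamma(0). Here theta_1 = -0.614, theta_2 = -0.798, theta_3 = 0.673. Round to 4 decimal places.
\rho(1) = -0.2680

For an MA(q) process with theta_0 = 1, the autocovariance is
  gamma(k) = sigma^2 * sum_{i=0..q-k} theta_i * theta_{i+k},
and rho(k) = gamma(k) / gamma(0). Sigma^2 cancels.
  numerator   = (1)*(-0.614) + (-0.614)*(-0.798) + (-0.798)*(0.673) = -0.661082.
  denominator = (1)^2 + (-0.614)^2 + (-0.798)^2 + (0.673)^2 = 2.466729.
  rho(1) = -0.661082 / 2.466729 = -0.2680.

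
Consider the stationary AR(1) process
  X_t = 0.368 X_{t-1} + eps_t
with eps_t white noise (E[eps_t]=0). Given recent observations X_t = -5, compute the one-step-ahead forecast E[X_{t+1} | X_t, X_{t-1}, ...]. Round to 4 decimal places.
E[X_{t+1} \mid \mathcal F_t] = -1.8400

For an AR(p) model X_t = c + sum_i phi_i X_{t-i} + eps_t, the
one-step-ahead conditional mean is
  E[X_{t+1} | X_t, ...] = c + sum_i phi_i X_{t+1-i}.
Substitute known values:
  E[X_{t+1} | ...] = (0.368) * (-5)
                   = -1.8400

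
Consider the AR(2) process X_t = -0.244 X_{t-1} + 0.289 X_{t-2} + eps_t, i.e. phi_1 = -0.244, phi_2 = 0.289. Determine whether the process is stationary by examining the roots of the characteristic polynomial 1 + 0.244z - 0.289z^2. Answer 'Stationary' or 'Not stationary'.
\text{Stationary}

The AR(p) characteristic polynomial is P(z) = 1 + 0.244z - 0.289z^2.
Stationarity requires all roots to lie outside the unit circle, i.e. |z| > 1 for every root.
Set 1 + (0.244) z + (-0.289) z^2 = 0, i.e. a z^2 + b z + c = 0 with a = -0.289, b = 0.244, c = 1.
Discriminant D = b^2 - 4ac = (0.244)^2 - 4*(-0.289)*1 = 0.059536 - (-1.156) = 1.215536.
D >= 0, so the roots are real: z = (-b +/- sqrt(D)) / (2a) = (-0.244 +/- 1.102513) / (-0.578).
  z_1 = (-0.244 + 1.102513) / (-0.578) = -1.4853,   |z_1| = 1.4853.
  z_2 = (-0.244 - 1.102513) / (-0.578) = 2.3296,   |z_2| = 2.3296.
Moduli of all roots: 1.4853, 2.3296.
All moduli strictly greater than 1? Yes.
Verdict: Stationary.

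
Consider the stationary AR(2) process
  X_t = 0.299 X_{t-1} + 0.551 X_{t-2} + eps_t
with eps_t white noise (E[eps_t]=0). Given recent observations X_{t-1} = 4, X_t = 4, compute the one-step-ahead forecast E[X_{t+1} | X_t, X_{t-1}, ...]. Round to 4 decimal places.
E[X_{t+1} \mid \mathcal F_t] = 3.4000

For an AR(p) model X_t = c + sum_i phi_i X_{t-i} + eps_t, the
one-step-ahead conditional mean is
  E[X_{t+1} | X_t, ...] = c + sum_i phi_i X_{t+1-i}.
Substitute known values:
  E[X_{t+1} | ...] = (0.299) * (4) + (0.551) * (4)
                   = 3.4000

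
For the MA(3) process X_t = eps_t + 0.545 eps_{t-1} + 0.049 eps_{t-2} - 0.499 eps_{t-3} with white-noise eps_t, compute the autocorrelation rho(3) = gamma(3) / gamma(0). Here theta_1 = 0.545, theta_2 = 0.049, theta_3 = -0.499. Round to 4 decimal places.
\rho(3) = -0.3223

For an MA(q) process with theta_0 = 1, the autocovariance is
  gamma(k) = sigma^2 * sum_{i=0..q-k} theta_i * theta_{i+k},
and rho(k) = gamma(k) / gamma(0). Sigma^2 cancels.
  numerator   = (1)*(-0.499) = -0.499.
  denominator = (1)^2 + (0.545)^2 + (0.049)^2 + (-0.499)^2 = 1.548427.
  rho(3) = -0.499 / 1.548427 = -0.3223.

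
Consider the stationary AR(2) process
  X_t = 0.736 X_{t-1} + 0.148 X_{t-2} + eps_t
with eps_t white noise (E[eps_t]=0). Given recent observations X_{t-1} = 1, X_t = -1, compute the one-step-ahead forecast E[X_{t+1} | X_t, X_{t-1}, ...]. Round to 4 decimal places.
E[X_{t+1} \mid \mathcal F_t] = -0.5880

For an AR(p) model X_t = c + sum_i phi_i X_{t-i} + eps_t, the
one-step-ahead conditional mean is
  E[X_{t+1} | X_t, ...] = c + sum_i phi_i X_{t+1-i}.
Substitute known values:
  E[X_{t+1} | ...] = (0.736) * (-1) + (0.148) * (1)
                   = -0.5880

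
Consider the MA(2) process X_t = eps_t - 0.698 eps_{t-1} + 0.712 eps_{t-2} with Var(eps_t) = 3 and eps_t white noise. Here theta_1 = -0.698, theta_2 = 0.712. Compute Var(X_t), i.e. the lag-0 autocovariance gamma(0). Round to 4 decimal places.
\gamma(0) = 5.9824

For an MA(q) process X_t = eps_t + sum_i theta_i eps_{t-i} with
Var(eps_t) = sigma^2, the variance is
  gamma(0) = sigma^2 * (1 + sum_i theta_i^2).
  sum_i theta_i^2 = (-0.698)^2 + (0.712)^2 = 0.487204 + 0.506944 = 0.994148.
  gamma(0) = 3 * (1 + 0.994148) = 3 * 1.994148 = 5.982444, which rounds to 5.9824.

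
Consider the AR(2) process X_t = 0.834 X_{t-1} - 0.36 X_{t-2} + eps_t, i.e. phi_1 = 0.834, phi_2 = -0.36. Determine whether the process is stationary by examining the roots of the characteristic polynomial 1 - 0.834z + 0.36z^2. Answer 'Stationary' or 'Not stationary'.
\text{Stationary}

The AR(p) characteristic polynomial is P(z) = 1 - 0.834z + 0.36z^2.
Stationarity requires all roots to lie outside the unit circle, i.e. |z| > 1 for every root.
Set 1 + (-0.834) z + (0.36) z^2 = 0, i.e. a z^2 + b z + c = 0 with a = 0.36, b = -0.834, c = 1.
Discriminant D = b^2 - 4ac = (-0.834)^2 - 4*(0.36)*1 = 0.695556 - (1.44) = -0.744444.
D < 0, so the roots are the complex-conjugate pair z = (-b +/- i sqrt(-D)) / (2a) = 1.1583 +/- 1.1983i.
For a conjugate pair |z|^2 = z * conj(z) = (product of roots) = c/a = 1/(0.36) = 2.777778, so |z| = sqrt(2.777778) = 1.6667 for both roots.
Moduli of all roots: 1.6667, 1.6667.
All moduli strictly greater than 1? Yes.
Verdict: Stationary.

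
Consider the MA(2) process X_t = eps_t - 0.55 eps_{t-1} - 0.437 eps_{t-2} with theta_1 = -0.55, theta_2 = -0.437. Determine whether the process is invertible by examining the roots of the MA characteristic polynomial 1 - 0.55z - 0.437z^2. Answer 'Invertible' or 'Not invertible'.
\text{Invertible}

The MA(q) characteristic polynomial is P(z) = 1 - 0.55z - 0.437z^2.
Invertibility requires all roots to lie outside the unit circle, i.e. |z| > 1 for every root.
Set 1 + (-0.55) z + (-0.437) z^2 = 0, i.e. a z^2 + b z + c = 0 with a = -0.437, b = -0.55, c = 1.
Discriminant D = b^2 - 4ac = (-0.55)^2 - 4*(-0.437)*1 = 0.3025 - (-1.748) = 2.0505.
D >= 0, so the roots are real: z = (-b +/- sqrt(D)) / (2a) = (0.55 +/- 1.431957) / (-0.874).
  z_1 = (0.55 + 1.431957) / (-0.874) = -2.2677,   |z_1| = 2.2677.
  z_2 = (0.55 - 1.431957) / (-0.874) = 1.0091,   |z_2| = 1.0091.
Moduli of all roots: 2.2677, 1.0091.
All moduli strictly greater than 1? Yes.
Verdict: Invertible.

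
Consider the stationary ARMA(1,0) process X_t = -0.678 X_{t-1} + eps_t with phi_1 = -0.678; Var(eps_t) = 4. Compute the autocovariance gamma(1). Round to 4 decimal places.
\gamma(1) = -5.0193

Multiply the model equation by X_{t-k} and take expectations. With theta_0 = psi_0 = 1 and psi_j the MA(infinity) weights, this gives
  gamma(k) - sum_i phi_i gamma(k-i) = c_k,
  c_k = sigma^2 * sum_{j=k..q} theta_j psi_{j-k}   (c_k = 0 for k > q),
using gamma(-m) = gamma(m).
Pure AR (q = 0): c_0 = sigma^2 = 4, c_k = 0 for k >= 1.
Equations for k = 0 and k = 1 (AR order 1):
  gamma(0) = phi_1 gamma(1) + c_0
  gamma(1) = phi_1 gamma(0) + c_1
Substituting the second into the first: gamma(0) (1 - phi_1^2) = c_0 + phi_1 c_1, so
  gamma(0) = c_0 / (1 - phi_1^2) = 4 / (1 - (-0.678)^2) = 4 / 0.540316 = 7.403075.
  gamma(1) = phi_1 gamma(0) = (-0.678)(7.403075) = -5.019285.
Therefore gamma(1) = -5.0193 (to 4 decimal places).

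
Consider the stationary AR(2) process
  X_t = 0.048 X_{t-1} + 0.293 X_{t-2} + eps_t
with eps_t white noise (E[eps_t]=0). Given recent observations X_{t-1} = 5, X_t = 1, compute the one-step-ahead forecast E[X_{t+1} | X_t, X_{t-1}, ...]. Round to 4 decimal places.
E[X_{t+1} \mid \mathcal F_t] = 1.5130

For an AR(p) model X_t = c + sum_i phi_i X_{t-i} + eps_t, the
one-step-ahead conditional mean is
  E[X_{t+1} | X_t, ...] = c + sum_i phi_i X_{t+1-i}.
Substitute known values:
  E[X_{t+1} | ...] = (0.048) * (1) + (0.293) * (5)
                   = 1.5130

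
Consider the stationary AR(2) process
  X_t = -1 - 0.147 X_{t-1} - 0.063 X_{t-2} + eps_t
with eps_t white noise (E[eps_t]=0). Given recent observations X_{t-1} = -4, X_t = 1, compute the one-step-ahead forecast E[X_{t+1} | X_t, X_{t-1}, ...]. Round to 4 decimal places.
E[X_{t+1} \mid \mathcal F_t] = -0.8950

For an AR(p) model X_t = c + sum_i phi_i X_{t-i} + eps_t, the
one-step-ahead conditional mean is
  E[X_{t+1} | X_t, ...] = c + sum_i phi_i X_{t+1-i}.
Substitute known values:
  E[X_{t+1} | ...] = -1 + (-0.147) * (1) + (-0.063) * (-4)
                   = -0.8950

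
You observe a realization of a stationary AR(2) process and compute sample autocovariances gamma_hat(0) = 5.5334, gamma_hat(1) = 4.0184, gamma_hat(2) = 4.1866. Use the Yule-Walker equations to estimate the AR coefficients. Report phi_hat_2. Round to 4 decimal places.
\hat\phi_{2} = 0.4850

The Yule-Walker equations for an AR(p) process read, in matrix form,
  Gamma_p phi = r_p,   with   (Gamma_p)_{ij} = gamma(|i - j|),
                       (r_p)_i = gamma(i),   i,j = 1..p.
Substitute the sample gammas (Toeplitz matrix and right-hand side of size 2):
  Gamma_p = [[5.5334, 4.0184], [4.0184, 5.5334]]
  r_p     = [4.0184, 4.1866]
Written out:
  5.5334 phi_1 + 4.0184 phi_2 = 4.0184
  4.0184 phi_1 + 5.5334 phi_2 = 4.1866
Solve by Cramer's rule:
  det = gamma(0)^2 - gamma(1)^2 = (5.5334)^2 - (4.0184)^2 = 30.61851556 - 16.14753856 = 14.470977
  phi_hat_1 = [gamma(1) gamma(0) - gamma(1) gamma(2)] / det = [(4.0184)(5.5334) - (4.0184)(4.1866)] / 14.470977 = 5.41198112 / 14.470977 = 0.374
  phi_hat_2 = [gamma(0) gamma(2) - gamma(1)^2] / det = [(5.5334)(4.1866) - (4.0184)^2] / 14.470977 = 7.01859388 / 14.470977 = 0.485
So phi_hat = [0.3740, 0.4850].
Therefore phi_hat_2 = 0.4850.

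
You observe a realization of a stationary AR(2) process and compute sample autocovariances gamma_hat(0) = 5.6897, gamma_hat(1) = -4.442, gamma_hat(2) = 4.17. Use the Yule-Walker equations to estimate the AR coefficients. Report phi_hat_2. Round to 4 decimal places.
\hat\phi_{2} = 0.3160

The Yule-Walker equations for an AR(p) process read, in matrix form,
  Gamma_p phi = r_p,   with   (Gamma_p)_{ij} = gamma(|i - j|),
                       (r_p)_i = gamma(i),   i,j = 1..p.
Substitute the sample gammas (Toeplitz matrix and right-hand side of size 2):
  Gamma_p = [[5.6897, -4.442], [-4.442, 5.6897]]
  r_p     = [-4.442, 4.17]
Written out:
  5.6897 phi_1 - 4.442 phi_2 = -4.442
  -4.442 phi_1 + 5.6897 phi_2 = 4.17
Solve by Cramer's rule:
  det = gamma(0)^2 - gamma(1)^2 = (5.6897)^2 - (-4.442)^2 = 32.37268609 - 19.731364 = 12.64132209
  phi_hat_1 = [gamma(1) gamma(0) - gamma(1) gamma(2)] / det = [(-4.442)(5.6897) - (-4.442)(4.17)] / 12.64132209 = -6.7505074 / 12.64132209 = -0.534
  phi_hat_2 = [gamma(0) gamma(2) - gamma(1)^2] / det = [(5.6897)(4.17) - (-4.442)^2] / 12.64132209 = 3.994685 / 12.64132209 = 0.316
So phi_hat = [-0.5340, 0.3160].
Therefore phi_hat_2 = 0.3160.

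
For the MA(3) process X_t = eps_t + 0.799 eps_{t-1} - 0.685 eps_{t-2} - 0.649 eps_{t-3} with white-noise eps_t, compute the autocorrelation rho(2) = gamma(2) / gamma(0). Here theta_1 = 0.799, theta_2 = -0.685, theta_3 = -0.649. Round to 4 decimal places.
\rho(2) = -0.4759

For an MA(q) process with theta_0 = 1, the autocovariance is
  gamma(k) = sigma^2 * sum_{i=0..q-k} theta_i * theta_{i+k},
and rho(k) = gamma(k) / gamma(0). Sigma^2 cancels.
  numerator   = (1)*(-0.685) + (0.799)*(-0.649) = -1.203551.
  denominator = (1)^2 + (0.799)^2 + (-0.685)^2 + (-0.649)^2 = 2.528827.
  rho(2) = -1.203551 / 2.528827 = -0.4759.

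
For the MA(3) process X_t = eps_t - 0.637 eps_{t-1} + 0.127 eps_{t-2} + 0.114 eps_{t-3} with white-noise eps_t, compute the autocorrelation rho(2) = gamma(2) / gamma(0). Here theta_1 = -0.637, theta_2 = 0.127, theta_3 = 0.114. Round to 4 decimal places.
\rho(2) = 0.0379

For an MA(q) process with theta_0 = 1, the autocovariance is
  gamma(k) = sigma^2 * sum_{i=0..q-k} theta_i * theta_{i+k},
and rho(k) = gamma(k) / gamma(0). Sigma^2 cancels.
  numerator   = (1)*(0.127) + (-0.637)*(0.114) = 0.054382.
  denominator = (1)^2 + (-0.637)^2 + (0.127)^2 + (0.114)^2 = 1.434894.
  rho(2) = 0.054382 / 1.434894 = 0.0379.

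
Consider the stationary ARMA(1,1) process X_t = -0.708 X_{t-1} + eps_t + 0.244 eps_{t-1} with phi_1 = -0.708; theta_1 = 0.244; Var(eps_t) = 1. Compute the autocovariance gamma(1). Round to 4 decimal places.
\gamma(1) = -0.7696

Multiply the model equation by X_{t-k} and take expectations. With theta_0 = psi_0 = 1 and psi_j the MA(infinity) weights, this gives
  gamma(k) - sum_i phi_i gamma(k-i) = c_k,
  c_k = sigma^2 * sum_{j=k..q} theta_j psi_{j-k}   (c_k = 0 for k > q),
using gamma(-m) = gamma(m).
psi-weights needed (psi_j = theta_j + sum_i phi_i psi_{j-i}):
  psi_1 = theta_1 + phi_1 = 0.244 + (-0.708) = -0.464
Right-hand sides:
  c_0 = sigma^2 (1 + theta_1 psi_1) = 1 * (1 + (0.244)(-0.464)) = 1 * 0.886784 = 0.886784
  c_1 = sigma^2 theta_1 = 1 * (0.244) = 0.244
  c_2 = 0
Equations for k = 0 and k = 1 (AR order 1):
  gamma(0) = phi_1 gamma(1) + c_0
  gamma(1) = phi_1 gamma(0) + c_1
Substituting the second into the first: gamma(0) (1 - phi_1^2) = c_0 + phi_1 c_1, so
  gamma(0) = (c_0 + phi_1 c_1) / (1 - phi_1^2) = (0.886784 + (-0.708)(0.244)) / (1 - (-0.708)^2) = 0.714032 / 0.498736 = 1.431683.
  gamma(1) = phi_1 gamma(0) + c_1 = (-0.708)(1.431683) + (0.244) = -0.769632.
Therefore gamma(1) = -0.7696 (to 4 decimal places).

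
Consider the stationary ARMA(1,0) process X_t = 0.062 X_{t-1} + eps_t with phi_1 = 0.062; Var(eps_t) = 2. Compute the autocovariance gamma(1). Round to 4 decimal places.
\gamma(1) = 0.1245

Multiply the model equation by X_{t-k} and take expectations. With theta_0 = psi_0 = 1 and psi_j the MA(infinity) weights, this gives
  gamma(k) - sum_i phi_i gamma(k-i) = c_k,
  c_k = sigma^2 * sum_{j=k..q} theta_j psi_{j-k}   (c_k = 0 for k > q),
using gamma(-m) = gamma(m).
Pure AR (q = 0): c_0 = sigma^2 = 2, c_k = 0 for k >= 1.
Equations for k = 0 and k = 1 (AR order 1):
  gamma(0) = phi_1 gamma(1) + c_0
  gamma(1) = phi_1 gamma(0) + c_1
Substituting the second into the first: gamma(0) (1 - phi_1^2) = c_0 + phi_1 c_1, so
  gamma(0) = c_0 / (1 - phi_1^2) = 2 / (1 - (0.062)^2) = 2 / 0.996156 = 2.007718.
  gamma(1) = phi_1 gamma(0) = (0.062)(2.007718) = 0.124478.
Therefore gamma(1) = 0.1245 (to 4 decimal places).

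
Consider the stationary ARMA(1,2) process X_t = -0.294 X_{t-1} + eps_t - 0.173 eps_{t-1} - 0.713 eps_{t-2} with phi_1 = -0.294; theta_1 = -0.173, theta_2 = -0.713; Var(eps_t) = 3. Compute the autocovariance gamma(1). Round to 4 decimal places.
\gamma(1) = -0.9144

Multiply the model equation by X_{t-k} and take expectations. With theta_0 = psi_0 = 1 and psi_j the MA(infinity) weights, this gives
  gamma(k) - sum_i phi_i gamma(k-i) = c_k,
  c_k = sigma^2 * sum_{j=k..q} theta_j psi_{j-k}   (c_k = 0 for k > q),
using gamma(-m) = gamma(m).
psi-weights needed (psi_j = theta_j + sum_i phi_i psi_{j-i}):
  psi_1 = theta_1 + phi_1 = -0.173 + (-0.294) = -0.467
  psi_2 = theta_2 + phi_1 psi_1 = -0.713 + (-0.294)(-0.467) = -0.575702
Right-hand sides:
  c_0 = sigma^2 (1 + theta_1 psi_1 + theta_2 psi_2) = 3 * (1 + (-0.173)(-0.467) + (-0.713)(-0.575702)) = 3 * 1.491267 = 4.4738
  c_1 = sigma^2 (theta_1 + theta_2 psi_1) = 3 * (-0.173 + (-0.713)(-0.467)) = 0.479913
  c_2 = sigma^2 theta_2 = 3 * (-0.713) = -2.139
Equations for k = 0 and k = 1 (AR order 1):
  gamma(0) = phi_1 gamma(1) + c_0
  gamma(1) = phi_1 gamma(0) + c_1
Substituting the second into the first: gamma(0) (1 - phi_1^2) = c_0 + phi_1 c_1, so
  gamma(0) = (c_0 + phi_1 c_1) / (1 - phi_1^2) = (4.4738 + (-0.294)(0.479913)) / (1 - (-0.294)^2) = 4.332705 / 0.913564 = 4.74264.
  gamma(1) = phi_1 gamma(0) + c_1 = (-0.294)(4.74264) + (0.479913) = -0.914423.
Therefore gamma(1) = -0.9144 (to 4 decimal places).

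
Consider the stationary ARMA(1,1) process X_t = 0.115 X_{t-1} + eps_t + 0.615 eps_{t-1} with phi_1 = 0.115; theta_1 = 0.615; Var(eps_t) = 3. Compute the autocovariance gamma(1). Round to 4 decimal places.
\gamma(1) = 2.3763

Multiply the model equation by X_{t-k} and take expectations. With theta_0 = psi_0 = 1 and psi_j the MA(infinity) weights, this gives
  gamma(k) - sum_i phi_i gamma(k-i) = c_k,
  c_k = sigma^2 * sum_{j=k..q} theta_j psi_{j-k}   (c_k = 0 for k > q),
using gamma(-m) = gamma(m).
psi-weights needed (psi_j = theta_j + sum_i phi_i psi_{j-i}):
  psi_1 = theta_1 + phi_1 = 0.615 + (0.115) = 0.73
Right-hand sides:
  c_0 = sigma^2 (1 + theta_1 psi_1) = 3 * (1 + (0.615)(0.73)) = 3 * 1.44895 = 4.34685
  c_1 = sigma^2 theta_1 = 3 * (0.615) = 1.845
  c_2 = 0
Equations for k = 0 and k = 1 (AR order 1):
  gamma(0) = phi_1 gamma(1) + c_0
  gamma(1) = phi_1 gamma(0) + c_1
Substituting the second into the first: gamma(0) (1 - phi_1^2) = c_0 + phi_1 c_1, so
  gamma(0) = (c_0 + phi_1 c_1) / (1 - phi_1^2) = (4.34685 + (0.115)(1.845)) / (1 - (0.115)^2) = 4.559025 / 0.986775 = 4.620126.
  gamma(1) = phi_1 gamma(0) + c_1 = (0.115)(4.620126) + (1.845) = 2.376315.
Therefore gamma(1) = 2.3763 (to 4 decimal places).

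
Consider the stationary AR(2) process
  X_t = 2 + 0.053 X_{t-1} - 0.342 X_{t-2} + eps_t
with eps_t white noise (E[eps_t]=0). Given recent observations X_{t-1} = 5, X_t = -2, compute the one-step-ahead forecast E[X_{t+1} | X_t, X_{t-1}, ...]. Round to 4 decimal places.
E[X_{t+1} \mid \mathcal F_t] = 0.1840

For an AR(p) model X_t = c + sum_i phi_i X_{t-i} + eps_t, the
one-step-ahead conditional mean is
  E[X_{t+1} | X_t, ...] = c + sum_i phi_i X_{t+1-i}.
Substitute known values:
  E[X_{t+1} | ...] = 2 + (0.053) * (-2) + (-0.342) * (5)
                   = 0.1840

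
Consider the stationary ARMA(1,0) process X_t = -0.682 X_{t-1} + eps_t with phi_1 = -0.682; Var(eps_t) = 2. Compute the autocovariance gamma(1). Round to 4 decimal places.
\gamma(1) = -2.5501

Multiply the model equation by X_{t-k} and take expectations. With theta_0 = psi_0 = 1 and psi_j the MA(infinity) weights, this gives
  gamma(k) - sum_i phi_i gamma(k-i) = c_k,
  c_k = sigma^2 * sum_{j=k..q} theta_j psi_{j-k}   (c_k = 0 for k > q),
using gamma(-m) = gamma(m).
Pure AR (q = 0): c_0 = sigma^2 = 2, c_k = 0 for k >= 1.
Equations for k = 0 and k = 1 (AR order 1):
  gamma(0) = phi_1 gamma(1) + c_0
  gamma(1) = phi_1 gamma(0) + c_1
Substituting the second into the first: gamma(0) (1 - phi_1^2) = c_0 + phi_1 c_1, so
  gamma(0) = c_0 / (1 - phi_1^2) = 2 / (1 - (-0.682)^2) = 2 / 0.534876 = 3.739184.
  gamma(1) = phi_1 gamma(0) = (-0.682)(3.739184) = -2.550124.
Therefore gamma(1) = -2.5501 (to 4 decimal places).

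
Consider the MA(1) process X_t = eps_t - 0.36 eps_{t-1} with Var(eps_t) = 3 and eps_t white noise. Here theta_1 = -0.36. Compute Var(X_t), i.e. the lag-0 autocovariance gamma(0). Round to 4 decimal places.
\gamma(0) = 3.3888

For an MA(q) process X_t = eps_t + sum_i theta_i eps_{t-i} with
Var(eps_t) = sigma^2, the variance is
  gamma(0) = sigma^2 * (1 + sum_i theta_i^2).
  sum_i theta_i^2 = (-0.36)^2 = 0.1296.
  gamma(0) = 3 * (1 + 0.1296) = 3 * 1.1296 = 3.3888.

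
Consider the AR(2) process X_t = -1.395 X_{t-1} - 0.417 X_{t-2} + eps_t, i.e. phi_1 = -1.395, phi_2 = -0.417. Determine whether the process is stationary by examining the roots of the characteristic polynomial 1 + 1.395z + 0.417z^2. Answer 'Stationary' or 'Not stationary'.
\text{Stationary}

The AR(p) characteristic polynomial is P(z) = 1 + 1.395z + 0.417z^2.
Stationarity requires all roots to lie outside the unit circle, i.e. |z| > 1 for every root.
Set 1 + (1.395) z + (0.417) z^2 = 0, i.e. a z^2 + b z + c = 0 with a = 0.417, b = 1.395, c = 1.
Discriminant D = b^2 - 4ac = (1.395)^2 - 4*(0.417)*1 = 1.946025 - (1.668) = 0.278025.
D >= 0, so the roots are real: z = (-b +/- sqrt(D)) / (2a) = (-1.395 +/- 0.527281) / (0.834).
  z_1 = (-1.395 + 0.527281) / (0.834) = -1.0404,   |z_1| = 1.0404.
  z_2 = (-1.395 - 0.527281) / (0.834) = -2.3049,   |z_2| = 2.3049.
Moduli of all roots: 1.0404, 2.3049.
All moduli strictly greater than 1? Yes.
Verdict: Stationary.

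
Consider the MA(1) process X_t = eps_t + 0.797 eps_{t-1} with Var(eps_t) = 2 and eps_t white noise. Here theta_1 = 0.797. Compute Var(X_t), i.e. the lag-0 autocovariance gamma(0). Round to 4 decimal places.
\gamma(0) = 3.2704

For an MA(q) process X_t = eps_t + sum_i theta_i eps_{t-i} with
Var(eps_t) = sigma^2, the variance is
  gamma(0) = sigma^2 * (1 + sum_i theta_i^2).
  sum_i theta_i^2 = (0.797)^2 = 0.635209.
  gamma(0) = 2 * (1 + 0.635209) = 2 * 1.635209 = 3.270418, which rounds to 3.2704.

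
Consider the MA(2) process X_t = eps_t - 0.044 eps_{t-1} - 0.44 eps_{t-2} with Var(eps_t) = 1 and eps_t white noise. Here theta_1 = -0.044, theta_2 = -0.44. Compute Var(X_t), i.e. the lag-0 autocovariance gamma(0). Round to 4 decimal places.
\gamma(0) = 1.1955

For an MA(q) process X_t = eps_t + sum_i theta_i eps_{t-i} with
Var(eps_t) = sigma^2, the variance is
  gamma(0) = sigma^2 * (1 + sum_i theta_i^2).
  sum_i theta_i^2 = (-0.044)^2 + (-0.44)^2 = 0.001936 + 0.1936 = 0.195536.
  gamma(0) = 1 * (1 + 0.195536) = 1 * 1.195536 = 1.195536, which rounds to 1.1955.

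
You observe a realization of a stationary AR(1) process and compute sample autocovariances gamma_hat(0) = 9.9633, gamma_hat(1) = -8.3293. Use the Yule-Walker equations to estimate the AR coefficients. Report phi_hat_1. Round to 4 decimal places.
\hat\phi_{1} = -0.8360

The Yule-Walker equations for an AR(p) process read, in matrix form,
  Gamma_p phi = r_p,   with   (Gamma_p)_{ij} = gamma(|i - j|),
                       (r_p)_i = gamma(i),   i,j = 1..p.
Substitute the sample gammas (Toeplitz matrix and right-hand side of size 1):
  Gamma_p = [[9.9633]]
  r_p     = [-8.3293]
With p = 1 this is the single equation gamma(0) phi_1 = gamma(1):
  phi_hat_1 = gamma(1) / gamma(0) = -8.3293 / 9.9633 = -0.8360.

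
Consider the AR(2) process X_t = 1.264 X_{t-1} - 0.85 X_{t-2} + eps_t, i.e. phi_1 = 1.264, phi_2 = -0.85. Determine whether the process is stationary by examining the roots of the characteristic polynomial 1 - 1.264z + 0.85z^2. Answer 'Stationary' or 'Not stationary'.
\text{Stationary}

The AR(p) characteristic polynomial is P(z) = 1 - 1.264z + 0.85z^2.
Stationarity requires all roots to lie outside the unit circle, i.e. |z| > 1 for every root.
Set 1 + (-1.264) z + (0.85) z^2 = 0, i.e. a z^2 + b z + c = 0 with a = 0.85, b = -1.264, c = 1.
Discriminant D = b^2 - 4ac = (-1.264)^2 - 4*(0.85)*1 = 1.597696 - (3.4) = -1.802304.
D < 0, so the roots are the complex-conjugate pair z = (-b +/- i sqrt(-D)) / (2a) = 0.7435 +/- 0.7897i.
For a conjugate pair |z|^2 = z * conj(z) = (product of roots) = c/a = 1/(0.85) = 1.176471, so |z| = sqrt(1.176471) = 1.0847 for both roots.
Moduli of all roots: 1.0847, 1.0847.
All moduli strictly greater than 1? Yes.
Verdict: Stationary.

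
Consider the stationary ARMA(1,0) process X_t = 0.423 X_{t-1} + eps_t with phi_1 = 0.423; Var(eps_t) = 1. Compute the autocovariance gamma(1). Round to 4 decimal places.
\gamma(1) = 0.5152

Multiply the model equation by X_{t-k} and take expectations. With theta_0 = psi_0 = 1 and psi_j the MA(infinity) weights, this gives
  gamma(k) - sum_i phi_i gamma(k-i) = c_k,
  c_k = sigma^2 * sum_{j=k..q} theta_j psi_{j-k}   (c_k = 0 for k > q),
using gamma(-m) = gamma(m).
Pure AR (q = 0): c_0 = sigma^2 = 1, c_k = 0 for k >= 1.
Equations for k = 0 and k = 1 (AR order 1):
  gamma(0) = phi_1 gamma(1) + c_0
  gamma(1) = phi_1 gamma(0) + c_1
Substituting the second into the first: gamma(0) (1 - phi_1^2) = c_0 + phi_1 c_1, so
  gamma(0) = c_0 / (1 - phi_1^2) = 1 / (1 - (0.423)^2) = 1 / 0.821071 = 1.217921.
  gamma(1) = phi_1 gamma(0) = (0.423)(1.217921) = 0.515181.
Therefore gamma(1) = 0.5152 (to 4 decimal places).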